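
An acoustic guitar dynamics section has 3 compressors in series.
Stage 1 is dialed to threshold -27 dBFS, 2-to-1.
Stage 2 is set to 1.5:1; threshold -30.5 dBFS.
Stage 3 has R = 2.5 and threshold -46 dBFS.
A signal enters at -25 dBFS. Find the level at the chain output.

-38.6 dBFS

Stage 1: 2 dB above -27 dBFS, reduced 2:1 to 1 dB above → -26 dBFS.
Stage 2: 4.5 dB above -30.5 dBFS, reduced 1.5:1 to 3 dB above → -27.5 dBFS.
Stage 3: -27.5 dBFS is 18.5 dB over -46 dBFS; at 2.5:1 that becomes 7.4 dB over, giving -38.6 dBFS.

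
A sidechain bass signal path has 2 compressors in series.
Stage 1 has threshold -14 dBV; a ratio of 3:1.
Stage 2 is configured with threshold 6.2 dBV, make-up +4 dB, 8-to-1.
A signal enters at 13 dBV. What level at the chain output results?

Stage 1: 27 dB above -14 dBV, reduced 3:1 to 9 dB above → -5 dBV.
Stage 2: -5 dBV is at or below the 6.2 dBV threshold — no compression; make-up brings it to -1 dBV.

-1 dBV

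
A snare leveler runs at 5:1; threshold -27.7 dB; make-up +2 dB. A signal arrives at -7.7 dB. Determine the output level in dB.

-21.7 dB

The input is 20 dB above the -27.7 dB threshold.
5:1 compression reduces that to 20/5 = 4 dB over.
That puts the output at -23.7 dB; make-up adds 2 dB, giving -21.7 dB.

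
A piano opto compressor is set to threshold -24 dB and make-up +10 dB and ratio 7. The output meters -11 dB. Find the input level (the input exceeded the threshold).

Remove make-up: -11 − 10 = -21 dB.
The compressed level sits -21 − (-24) = 3 dB over threshold.
Input overshoot = R × output overshoot = 21 dB → input = -24 + 21 = -3 dB.

-3 dB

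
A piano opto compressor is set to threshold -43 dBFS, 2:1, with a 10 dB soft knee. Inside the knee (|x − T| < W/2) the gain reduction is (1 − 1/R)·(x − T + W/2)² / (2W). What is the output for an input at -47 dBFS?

x − T + W/2 = -47 − (-43) + 5 = 1.
GR = (1 − 1/2) × 1² / 20 = 0.5 × 1 / 20 = 0.025 dB.
Output = -47 − 0.025 = -47.025 dBFS.

-47.025 dBFS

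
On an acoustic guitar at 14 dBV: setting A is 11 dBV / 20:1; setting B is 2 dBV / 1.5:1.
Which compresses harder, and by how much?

A: overshoot 3 dB → output overshoot 0.15 dB → GR 2.85 dB.
B: overshoot 12 dB → output overshoot 8 dB → GR 4 dB.
B applies 1.15 dB more gain reduction.

B, by 1.15 dB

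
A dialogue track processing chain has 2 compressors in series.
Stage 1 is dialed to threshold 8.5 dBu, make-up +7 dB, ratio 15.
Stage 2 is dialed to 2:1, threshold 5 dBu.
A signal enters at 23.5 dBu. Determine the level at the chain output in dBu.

Stage 1: overshoot 15 dB → 15/15 = 1 dB → 9.5 dBu; +7 dB make-up → 16.5 dBu.
Stage 2: overshoot 11.5 dB → 11.5/2 = 5.75 dB → 10.75 dBu.

10.75 dBu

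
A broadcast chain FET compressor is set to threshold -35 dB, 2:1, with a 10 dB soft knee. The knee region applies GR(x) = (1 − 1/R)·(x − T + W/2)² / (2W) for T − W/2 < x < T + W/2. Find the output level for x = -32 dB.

x − T + W/2 = -32 − (-35) + 5 = 8.
GR = (1 − 1/2) × 8² / 20 = 0.5 × 64 / 20 = 1.6 dB.
Output = -32 − 1.6 = -33.6 dB.

-33.6 dB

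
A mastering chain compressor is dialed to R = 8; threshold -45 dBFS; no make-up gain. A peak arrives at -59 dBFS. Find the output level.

-59 dBFS

-59 dBFS is 14 dB below the -45 dBFS threshold, so no gain reduction is applied.
Output = input = -59 dBFS.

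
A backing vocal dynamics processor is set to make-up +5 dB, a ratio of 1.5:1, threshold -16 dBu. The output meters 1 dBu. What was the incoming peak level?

2 dBu

Stripping the +5 dB make-up gives -4 dBu at the gain stage.
That's 12 dB above the -16 dBu threshold.
Undo the ratio: input overshoot = 12 × 1.5 = 18 dB, giving input = 2 dBu.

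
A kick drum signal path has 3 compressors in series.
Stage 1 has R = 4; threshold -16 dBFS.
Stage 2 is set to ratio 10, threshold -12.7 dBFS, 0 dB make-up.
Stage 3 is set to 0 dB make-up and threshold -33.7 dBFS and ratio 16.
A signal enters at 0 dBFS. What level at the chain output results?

-32.383125 dBFS

Stage 1: 0 dBFS is 16 dB over -16 dBFS; at 4:1 that becomes 4 dB over, giving -12 dBFS.
Stage 2: overshoot 0.7 dB → 0.7/10 = 0.07 dB → -12.63 dBFS.
Stage 3: overshoot 21.07 dB → 21.07/16 = 1.316875 dB → -32.383125 dBFS.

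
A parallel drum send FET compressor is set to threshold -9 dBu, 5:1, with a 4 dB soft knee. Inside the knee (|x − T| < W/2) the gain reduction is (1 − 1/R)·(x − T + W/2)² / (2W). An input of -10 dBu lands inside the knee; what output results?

-10.1 dBu

x − T + W/2 = -10 − (-9) + 2 = 1.
GR = (1 − 1/5) × 1² / 8 = 0.8 × 1 / 8 = 0.1 dB.
Output = -10 − 0.1 = -10.1 dBu.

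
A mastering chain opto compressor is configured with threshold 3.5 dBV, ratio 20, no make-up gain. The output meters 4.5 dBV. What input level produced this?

That's 1 dB above the 3.5 dBV threshold.
Before 20:1 compression the overshoot was 1 × 20 = 20 dB, so input = 3.5 + 20 = 23.5 dBV.

23.5 dBV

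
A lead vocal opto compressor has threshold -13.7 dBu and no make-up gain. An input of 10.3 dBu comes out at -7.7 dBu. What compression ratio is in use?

4:1

Input overshoot = 10.3 − (-13.7) = 24 dB; output overshoot = -7.7 − (-13.7) = 6 dB.
Ratio = 24 / 6 = 4.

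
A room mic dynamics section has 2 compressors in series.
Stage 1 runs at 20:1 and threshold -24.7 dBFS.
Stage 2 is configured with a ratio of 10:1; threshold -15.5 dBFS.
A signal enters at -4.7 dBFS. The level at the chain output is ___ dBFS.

-23.7 dBFS

Stage 1: -4.7 dBFS is 20 dB over -24.7 dBFS; at 20:1 that becomes 1 dB over, giving -23.7 dBFS.
Stage 2: -23.7 dBFS ≤ -15.5 dBFS, so stage 2 doesn't engage; output -23.7 dBFS.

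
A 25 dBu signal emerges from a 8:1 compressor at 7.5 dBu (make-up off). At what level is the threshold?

5 dBu

Input is 20 dB above T (since output overshoot × R = input overshoot: (7.5 − T)·8 = 25 − T gives T = 5 dBu).
Check: 5 + (25 − 5)/8 = 5 + 2.5 = 7.5 dBu. ✓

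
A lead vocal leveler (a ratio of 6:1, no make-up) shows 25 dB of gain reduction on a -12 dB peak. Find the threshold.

-42 dB

Input is 30 dB above T (since output overshoot × R = input overshoot: (-37 − T)·6 = -12 − T gives T = -42 dB).
Check: -42 + (-12 − (-42))/6 = -42 + 5 = -37 dB. ✓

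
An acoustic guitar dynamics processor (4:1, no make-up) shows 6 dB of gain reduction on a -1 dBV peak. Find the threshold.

Gain reduction = -1 − (-7) = 6 dB; output overshoot = GR / (R − 1) = 6 / 3 = 2 dB.
Threshold = output − output overshoot = -7 − 2 = -9 dBV.

-9 dBV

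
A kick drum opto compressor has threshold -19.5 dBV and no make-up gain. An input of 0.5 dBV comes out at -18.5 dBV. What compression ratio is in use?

Input overshoot = 0.5 − (-19.5) = 20 dB; output overshoot = -18.5 − (-19.5) = 1 dB.
Ratio = 20 / 1 = 20.

20:1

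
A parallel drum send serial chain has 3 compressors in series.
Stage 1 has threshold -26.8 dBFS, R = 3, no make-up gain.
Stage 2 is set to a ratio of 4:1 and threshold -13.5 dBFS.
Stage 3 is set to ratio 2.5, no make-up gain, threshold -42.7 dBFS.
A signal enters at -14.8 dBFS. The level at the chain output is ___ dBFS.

-34.74 dBFS

Stage 1: overshoot 12 dB → 12/3 = 4 dB → -22.8 dBFS.
Stage 2: -22.8 dBFS ≤ -13.5 dBFS, so stage 2 doesn't engage; output -22.8 dBFS.
Stage 3: overshoot 19.9 dB → 19.9/2.5 = 7.96 dB → -34.74 dBFS.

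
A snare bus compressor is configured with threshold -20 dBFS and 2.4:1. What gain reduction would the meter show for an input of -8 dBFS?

7 dB

Overshoot = -8 − (-20) = 12 dB.
At 2.4:1, output sits 12/2.4 = 5 dB above threshold.
GR = overshoot in − overshoot out = 12 − 5 = 7 dB.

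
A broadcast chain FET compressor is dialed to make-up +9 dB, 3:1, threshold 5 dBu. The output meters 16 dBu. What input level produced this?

Remove make-up: 16 − 9 = 7 dBu.
That's 2 dB above the 5 dBu threshold.
Input overshoot = R × output overshoot = 6 dB → input = 5 + 6 = 11 dBu.

11 dBu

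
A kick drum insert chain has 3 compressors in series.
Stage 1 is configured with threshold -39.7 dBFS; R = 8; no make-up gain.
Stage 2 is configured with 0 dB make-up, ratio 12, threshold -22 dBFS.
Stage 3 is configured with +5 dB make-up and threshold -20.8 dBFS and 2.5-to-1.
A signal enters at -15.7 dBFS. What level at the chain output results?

-31.7 dBFS

Stage 1: overshoot 24 dB → 24/8 = 3 dB → -36.7 dBFS.
Stage 2: -36.7 dBFS is at or below the -22 dBFS threshold — no compression; output -36.7 dBFS.
Stage 3: -36.7 dBFS is at or below the -20.8 dBFS threshold — no compression; make-up brings it to -31.7 dBFS.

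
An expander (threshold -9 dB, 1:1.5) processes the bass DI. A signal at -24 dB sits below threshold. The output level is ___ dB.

Undershoot = (-9) − (-24) = 15 dB.
At 1:1.5, that expands to 22.5 dB under threshold.
Output = -9 − 22.5 = -31.5 dB.

-31.5 dB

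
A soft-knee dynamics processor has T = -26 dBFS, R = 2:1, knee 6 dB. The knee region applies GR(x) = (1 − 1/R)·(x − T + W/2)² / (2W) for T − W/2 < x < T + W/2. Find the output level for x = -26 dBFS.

x − T + W/2 = -26 − (-26) + 3 = 3.
GR = (1 − 1/2) × 3² / 12 = 0.5 × 9 / 12 = 0.375 dB.
Output = -26 − 0.375 = -26.375 dBFS.

-26.375 dBFS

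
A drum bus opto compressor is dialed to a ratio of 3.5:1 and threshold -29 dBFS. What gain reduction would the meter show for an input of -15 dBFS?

10 dB

-15 dBFS exceeds the threshold by 14 dB.
After 3.5:1 compression the overshoot becomes 14/3.5 = 4 dB.
So the signal is attenuated by 14 − 4 = 10 dB.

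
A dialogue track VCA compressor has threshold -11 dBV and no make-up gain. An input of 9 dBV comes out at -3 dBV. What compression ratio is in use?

Input overshoot = 9 − (-11) = 20 dB; output overshoot = -3 − (-11) = 8 dB.
Ratio = 20 / 8 = 2.5.

2.5:1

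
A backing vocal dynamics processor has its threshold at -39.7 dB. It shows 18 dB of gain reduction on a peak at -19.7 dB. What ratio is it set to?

Input overshoot = -19.7 − (-39.7) = 20 dB.
Output overshoot = 20 − 18 = 2 dB.
Ratio = input overshoot / output overshoot = 20 / 2 = 10.

10:1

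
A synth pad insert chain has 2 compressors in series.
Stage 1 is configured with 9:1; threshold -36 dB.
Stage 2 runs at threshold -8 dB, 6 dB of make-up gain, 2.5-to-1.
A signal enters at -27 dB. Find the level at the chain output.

Stage 1: -27 dB is 9 dB over -36 dB; at 9:1 that becomes 1 dB over, giving -35 dB.
Stage 2: -35 dB ≤ -8 dB, so stage 2 doesn't engage; make-up brings it to -29 dB.

-29 dB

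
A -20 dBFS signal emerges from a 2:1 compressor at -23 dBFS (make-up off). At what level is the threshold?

Gain reduction = -20 − (-23) = 3 dB; output overshoot = GR / (R − 1) = 3 / 1 = 3 dB.
Threshold = output − output overshoot = -23 − 3 = -26 dBFS.

-26 dBFS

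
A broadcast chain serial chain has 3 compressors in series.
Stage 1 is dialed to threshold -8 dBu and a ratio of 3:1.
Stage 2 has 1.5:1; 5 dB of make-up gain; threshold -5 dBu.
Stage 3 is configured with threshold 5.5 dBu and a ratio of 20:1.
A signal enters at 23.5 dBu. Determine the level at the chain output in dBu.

5 dBu

Stage 1: 31.5 dB above -8 dBu, reduced 3:1 to 10.5 dB above → 2.5 dBu.
Stage 2: 7.5 dB above -5 dBu, reduced 1.5:1 to 5 dB above → 0 dBu; +5 dB make-up → 5 dBu.
Stage 3: below threshold (5 ≤ 5.5); passes unchanged; output 5 dBu.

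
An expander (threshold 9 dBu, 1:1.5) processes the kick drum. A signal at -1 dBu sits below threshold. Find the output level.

Undershoot = 9 − (-1) = 10 dB.
At 1:1.5, that expands to 15 dB under threshold.
Output = 9 − 15 = -6 dBu.

-6 dBu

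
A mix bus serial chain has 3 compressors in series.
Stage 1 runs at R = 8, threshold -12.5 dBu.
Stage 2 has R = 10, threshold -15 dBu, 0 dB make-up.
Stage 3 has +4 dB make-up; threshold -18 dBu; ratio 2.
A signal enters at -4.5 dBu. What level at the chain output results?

-12.325 dBu

Stage 1: 8 dB above -12.5 dBu, reduced 8:1 to 1 dB above → -11.5 dBu.
Stage 2: overshoot 3.5 dB → 3.5/10 = 0.35 dB → -14.65 dBu.
Stage 3: 3.35 dB above -18 dBu, reduced 2:1 to 1.675 dB above → -16.325 dBu; +4 dB make-up → -12.325 dBu.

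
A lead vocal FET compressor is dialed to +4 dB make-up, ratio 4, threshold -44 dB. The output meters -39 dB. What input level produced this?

Stripping the +4 dB make-up gives -43 dB at the gain stage.
Post-compression overshoot = -43 − (-44) = 1 dB.
Undo the ratio: input overshoot = 1 × 4 = 4 dB, giving input = -40 dB.

-40 dB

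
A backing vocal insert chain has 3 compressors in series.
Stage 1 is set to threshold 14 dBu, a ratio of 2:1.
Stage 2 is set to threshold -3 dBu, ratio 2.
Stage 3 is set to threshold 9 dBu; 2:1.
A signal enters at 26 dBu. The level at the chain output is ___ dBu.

8.5 dBu

Stage 1: 26 dBu is 12 dB over 14 dBu; at 2:1 that becomes 6 dB over, giving 20 dBu.
Stage 2: overshoot 23 dB → 23/2 = 11.5 dB → 8.5 dBu.
Stage 3: below threshold (8.5 ≤ 9); passes unchanged; output 8.5 dBu.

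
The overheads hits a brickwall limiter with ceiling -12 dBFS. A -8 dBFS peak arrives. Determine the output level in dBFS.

-12 dBFS

A brickwall limiter is an ∞:1 compressor: any input above the ceiling is clamped to -12 dBFS.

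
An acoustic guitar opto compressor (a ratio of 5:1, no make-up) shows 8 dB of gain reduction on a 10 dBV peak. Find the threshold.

Input is 10 dB above T (since output overshoot × R = input overshoot: (2 − T)·5 = 10 − T gives T = 0 dBV).
Check: 0 + (10 − 0)/5 = 0 + 2 = 2 dBV. ✓

0 dBV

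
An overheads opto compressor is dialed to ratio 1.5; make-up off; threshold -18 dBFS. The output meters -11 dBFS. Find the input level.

Post-compression overshoot = -11 − (-18) = 7 dB.
Before 1.5:1 compression the overshoot was 7 × 1.5 = 10.5 dB, so input = -18 + 10.5 = -7.5 dBFS.

-7.5 dBFS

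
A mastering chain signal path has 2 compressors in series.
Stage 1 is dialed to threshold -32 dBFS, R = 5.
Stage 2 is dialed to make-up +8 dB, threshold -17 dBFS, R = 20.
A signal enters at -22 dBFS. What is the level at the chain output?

Stage 1: -22 dBFS is 10 dB over -32 dBFS; at 5:1 that becomes 2 dB over, giving -30 dBFS.
Stage 2: below threshold (-30 ≤ -17); passes unchanged; make-up brings it to -22 dBFS.

-22 dBFS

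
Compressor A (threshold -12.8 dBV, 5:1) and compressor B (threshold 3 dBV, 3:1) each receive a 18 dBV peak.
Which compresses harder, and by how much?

A, by 14.64 dB

A: overshoot 30.8 dB → output overshoot 6.16 dB → GR 24.64 dB.
B: overshoot 15 dB → output overshoot 5 dB → GR 10 dB.
Difference: 14.64 dB in favour of A.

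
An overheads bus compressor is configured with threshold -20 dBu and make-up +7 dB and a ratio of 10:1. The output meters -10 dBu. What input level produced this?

Remove make-up: -10 − 7 = -17 dBu.
The compressed level sits -17 − (-20) = 3 dB over threshold.
Before 10:1 compression the overshoot was 3 × 10 = 30 dB, so input = -20 + 30 = 10 dBu.

10 dBu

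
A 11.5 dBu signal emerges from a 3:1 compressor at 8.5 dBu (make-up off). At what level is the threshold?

Gain reduction = 11.5 − 8.5 = 3 dB; output overshoot = GR / (R − 1) = 3 / 2 = 1.5 dB.
Threshold = output − output overshoot = 8.5 − 1.5 = 7 dBu.

7 dBu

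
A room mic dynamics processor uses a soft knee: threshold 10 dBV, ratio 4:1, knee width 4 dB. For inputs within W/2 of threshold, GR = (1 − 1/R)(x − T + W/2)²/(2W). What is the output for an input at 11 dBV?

10.15625 dBV

x − T + W/2 = 11 − 10 + 2 = 3.
GR = (1 − 1/4) × 3² / 8 = 0.75 × 9 / 8 = 0.84375 dB.
Output = 11 − 0.84375 = 10.15625 dBV.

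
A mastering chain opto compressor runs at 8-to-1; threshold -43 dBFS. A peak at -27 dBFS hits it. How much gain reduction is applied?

-27 dBFS exceeds the threshold by 16 dB.
At 8:1, output sits 16/8 = 2 dB above threshold.
GR = overshoot in − overshoot out = 16 − 2 = 14 dB.

14 dB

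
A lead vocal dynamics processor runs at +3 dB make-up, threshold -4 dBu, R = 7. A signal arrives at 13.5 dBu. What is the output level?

1.5 dBu

13.5 dBu sits 17.5 dB over threshold.
At 7:1 the overshoot is divided by 7, leaving 2.5 dB above threshold.
Output = -4 + 2.5 = -1.5 dBu; make-up adds 3 dB, giving 1.5 dBu.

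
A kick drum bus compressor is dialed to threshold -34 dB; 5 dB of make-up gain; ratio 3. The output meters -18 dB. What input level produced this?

Before make-up, the level was -18 − 5 = -23 dB.
Post-compression overshoot = -23 − (-34) = 11 dB.
Before 3:1 compression the overshoot was 11 × 3 = 33 dB, so input = -34 + 33 = -1 dB.

-1 dB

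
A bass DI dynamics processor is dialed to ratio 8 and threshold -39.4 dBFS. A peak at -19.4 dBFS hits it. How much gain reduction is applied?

17.5 dB

Overshoot = -19.4 − (-39.4) = 20 dB.
A 8:1 ratio leaves 2.5 dB of that excess.
GR = overshoot in − overshoot out = 20 − 2.5 = 17.5 dB.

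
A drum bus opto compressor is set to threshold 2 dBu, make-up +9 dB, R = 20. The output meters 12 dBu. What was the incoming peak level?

22 dBu

Stripping the +9 dB make-up gives 3 dBu at the gain stage.
The compressed level sits 3 − 2 = 1 dB over threshold.
Before 20:1 compression the overshoot was 1 × 20 = 20 dB, so input = 2 + 20 = 22 dBu.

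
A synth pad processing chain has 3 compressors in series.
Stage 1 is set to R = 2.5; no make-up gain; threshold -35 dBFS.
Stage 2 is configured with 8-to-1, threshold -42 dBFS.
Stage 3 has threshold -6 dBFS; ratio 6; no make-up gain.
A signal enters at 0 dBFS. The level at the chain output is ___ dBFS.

Stage 1: overshoot 35 dB → 35/2.5 = 14 dB → -21 dBFS.
Stage 2: -21 dBFS is 21 dB over -42 dBFS; at 8:1 that becomes 2.625 dB over, giving -39.375 dBFS.
Stage 3: -39.375 dBFS ≤ -6 dBFS, so stage 3 doesn't engage; output -39.375 dBFS.

-39.375 dBFS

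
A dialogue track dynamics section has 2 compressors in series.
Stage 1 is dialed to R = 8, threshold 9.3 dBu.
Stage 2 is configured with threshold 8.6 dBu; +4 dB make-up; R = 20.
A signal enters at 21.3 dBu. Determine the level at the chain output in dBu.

Stage 1: 12 dB above 9.3 dBu, reduced 8:1 to 1.5 dB above → 10.8 dBu.
Stage 2: 10.8 dBu is 2.2 dB over 8.6 dBu; at 20:1 that becomes 0.11 dB over, giving 8.71 dBu; +4 dB make-up → 12.71 dBu.

12.71 dBu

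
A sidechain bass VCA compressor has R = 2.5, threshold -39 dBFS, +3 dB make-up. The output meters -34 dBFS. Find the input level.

-34 dBFS

Before make-up, the level was -34 − 3 = -37 dBFS.
Post-compression overshoot = -37 − (-39) = 2 dB.
Input overshoot = R × output overshoot = 5 dB → input = -39 + 5 = -34 dBFS.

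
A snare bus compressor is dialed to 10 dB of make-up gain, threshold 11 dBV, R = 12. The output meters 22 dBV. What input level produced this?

Before make-up, the level was 22 − 10 = 12 dBV.
That's 1 dB above the 11 dBV threshold.
Undo the ratio: input overshoot = 1 × 12 = 12 dB, giving input = 23 dBV.

23 dBV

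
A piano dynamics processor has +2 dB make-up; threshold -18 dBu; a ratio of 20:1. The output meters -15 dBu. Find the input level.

Stripping the +2 dB make-up gives -17 dBu at the gain stage.
The compressed level sits -17 − (-18) = 1 dB over threshold.
Before 20:1 compression the overshoot was 1 × 20 = 20 dB, so input = -18 + 20 = 2 dBu.

2 dBu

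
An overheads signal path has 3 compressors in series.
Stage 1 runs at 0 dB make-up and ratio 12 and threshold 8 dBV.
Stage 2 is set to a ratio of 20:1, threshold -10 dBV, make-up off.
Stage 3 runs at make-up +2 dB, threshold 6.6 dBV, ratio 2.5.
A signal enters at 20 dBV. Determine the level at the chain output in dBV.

-7.05 dBV

Stage 1: 20 dBV is 12 dB over 8 dBV; at 12:1 that becomes 1 dB over, giving 9 dBV.
Stage 2: overshoot 19 dB → 19/20 = 0.95 dB → -9.05 dBV.
Stage 3: -9.05 dBV ≤ 6.6 dBV, so stage 3 doesn't engage; make-up brings it to -7.05 dBV.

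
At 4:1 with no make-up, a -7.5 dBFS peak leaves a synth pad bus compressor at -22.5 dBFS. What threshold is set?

-27.5 dBFS

Let T be the threshold. Output overshoot = (input overshoot)/R, so -22.5 − T = (-7.5 − T)/4.
4·(-22.5 − T) = -7.5 − T → 3·T = -90 − (-7.5) = -82.5.
T = -82.5/3 = -27.5 dBFS.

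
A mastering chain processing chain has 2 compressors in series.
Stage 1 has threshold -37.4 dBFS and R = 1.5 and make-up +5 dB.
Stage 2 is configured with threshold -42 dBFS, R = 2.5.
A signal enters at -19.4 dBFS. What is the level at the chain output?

Stage 1: 18 dB above -37.4 dBFS, reduced 1.5:1 to 12 dB above → -25.4 dBFS; +5 dB make-up → -20.4 dBFS.
Stage 2: overshoot 21.6 dB → 21.6/2.5 = 8.64 dB → -33.36 dBFS.

-33.36 dBFS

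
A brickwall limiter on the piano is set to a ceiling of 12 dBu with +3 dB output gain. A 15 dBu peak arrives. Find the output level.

A brickwall limiter is an ∞:1 compressor: any input above the ceiling is clamped to 12 dBu.
Output gain then adds 3 dB: 12 + 3 = 15 dBu.

15 dBu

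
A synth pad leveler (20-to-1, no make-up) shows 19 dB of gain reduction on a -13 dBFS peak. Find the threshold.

Let T be the threshold. Output overshoot = (input overshoot)/R, so -32 − T = (-13 − T)/20.
20·(-32 − T) = -13 − T → 19·T = -640 − (-13) = -627.
T = -627/19 = -33 dBFS.

-33 dBFS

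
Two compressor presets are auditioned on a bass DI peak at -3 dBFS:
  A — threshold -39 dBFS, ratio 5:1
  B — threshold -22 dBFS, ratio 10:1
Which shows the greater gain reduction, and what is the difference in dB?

A: 36 dB over, compressed to 7.2 dB over, so 28.8 dB of GR.
B: 19 dB over, compressed to 1.9 dB over, so 17.1 dB of GR.
A applies 11.7 dB more gain reduction.

A, by 11.7 dB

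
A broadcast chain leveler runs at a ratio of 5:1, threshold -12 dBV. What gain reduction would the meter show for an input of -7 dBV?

4 dB

Overshoot = -7 − (-12) = 5 dB.
A 5:1 ratio leaves 1 dB of that excess.
GR = overshoot in − overshoot out = 5 − 1 = 4 dB.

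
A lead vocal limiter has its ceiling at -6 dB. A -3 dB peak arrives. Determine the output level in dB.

-6 dB

A brickwall limiter is an ∞:1 compressor: any input above the ceiling is clamped to -6 dB.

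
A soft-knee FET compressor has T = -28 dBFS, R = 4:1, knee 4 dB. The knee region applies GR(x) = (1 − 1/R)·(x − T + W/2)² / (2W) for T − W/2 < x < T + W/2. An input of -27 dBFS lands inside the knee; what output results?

x − T + W/2 = -27 − (-28) + 2 = 3.
GR = (1 − 1/4) × 3² / 8 = 0.75 × 9 / 8 = 0.84375 dB.
Output = -27 − 0.84375 = -27.84375 dBFS.

-27.84375 dBFS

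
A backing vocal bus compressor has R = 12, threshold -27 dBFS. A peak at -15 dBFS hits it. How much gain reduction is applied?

The signal is 12 dB above threshold.
At 12:1, output sits 12/12 = 1 dB above threshold.
Gain reduction = 12 − 1 = 11 dB.

11 dB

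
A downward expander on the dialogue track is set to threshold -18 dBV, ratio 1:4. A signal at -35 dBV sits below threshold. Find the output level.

Undershoot = (-18) − (-35) = 17 dB.
At 1:4, that expands to 68 dB under threshold.
Output = -18 − 68 = -86 dBV.

-86 dBV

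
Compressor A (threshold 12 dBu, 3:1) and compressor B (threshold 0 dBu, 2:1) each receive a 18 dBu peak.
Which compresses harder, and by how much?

B, by 5 dB

A: 6 dB over, compressed to 2 dB over, so 4 dB of GR.
B: 18 dB over, compressed to 9 dB over, so 9 dB of GR.
B reduces 5 dB more.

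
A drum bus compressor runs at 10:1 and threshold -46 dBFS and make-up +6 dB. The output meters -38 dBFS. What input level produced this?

-26 dBFS

Before make-up, the level was -38 − 6 = -44 dBFS.
The compressed level sits -44 − (-46) = 2 dB over threshold.
Input overshoot = R × output overshoot = 20 dB → input = -46 + 20 = -26 dBFS.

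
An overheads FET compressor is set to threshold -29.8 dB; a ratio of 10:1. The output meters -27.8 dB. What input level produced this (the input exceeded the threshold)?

The compressed level sits -27.8 − (-29.8) = 2 dB over threshold.
Before 10:1 compression the overshoot was 2 × 10 = 20 dB, so input = -29.8 + 20 = -9.8 dB.

-9.8 dB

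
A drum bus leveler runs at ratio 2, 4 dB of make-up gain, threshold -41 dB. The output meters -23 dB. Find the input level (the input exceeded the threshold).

Remove make-up: -23 − 4 = -27 dB.
That's 14 dB above the -41 dB threshold.
Before 2:1 compression the overshoot was 14 × 2 = 28 dB, so input = -41 + 28 = -13 dB.

-13 dB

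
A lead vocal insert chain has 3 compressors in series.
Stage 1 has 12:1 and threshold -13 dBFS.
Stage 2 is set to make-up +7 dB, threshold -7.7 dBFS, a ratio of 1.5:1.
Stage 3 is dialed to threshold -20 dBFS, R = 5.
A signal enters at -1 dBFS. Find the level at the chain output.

Stage 1: overshoot 12 dB → 12/12 = 1 dB → -12 dBFS.
Stage 2: -12 dBFS ≤ -7.7 dBFS, so stage 2 doesn't engage; make-up brings it to -5 dBFS.
Stage 3: overshoot 15 dB → 15/5 = 3 dB → -17 dBFS.

-17 dBFS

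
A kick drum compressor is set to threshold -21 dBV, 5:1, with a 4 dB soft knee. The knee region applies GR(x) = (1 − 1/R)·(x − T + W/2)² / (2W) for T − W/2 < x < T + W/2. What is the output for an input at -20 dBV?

x − T + W/2 = -20 − (-21) + 2 = 3.
GR = (1 − 1/5) × 3² / 8 = 0.8 × 9 / 8 = 0.9 dB.
Output = -20 − 0.9 = -20.9 dBV.

-20.9 dBV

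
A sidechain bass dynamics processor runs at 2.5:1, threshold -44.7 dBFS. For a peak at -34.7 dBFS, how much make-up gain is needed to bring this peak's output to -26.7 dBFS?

The peak compresses to -44.7 + 10/2.5 = -40.7 dBFS.
To reach -26.7 dBFS requires -26.7 − (-40.7) = 14 dB of make-up.

14 dB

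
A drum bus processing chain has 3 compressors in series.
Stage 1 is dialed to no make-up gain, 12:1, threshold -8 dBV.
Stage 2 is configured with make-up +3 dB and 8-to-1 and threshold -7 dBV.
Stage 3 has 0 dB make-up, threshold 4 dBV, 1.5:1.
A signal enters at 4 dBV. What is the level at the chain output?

-4 dBV

Stage 1: overshoot 12 dB → 12/12 = 1 dB → -7 dBV.
Stage 2: -7 dBV is at or below the -7 dBV threshold — no compression; make-up brings it to -4 dBV.
Stage 3: -4 dBV ≤ 4 dBV, so stage 3 doesn't engage; output -4 dBV.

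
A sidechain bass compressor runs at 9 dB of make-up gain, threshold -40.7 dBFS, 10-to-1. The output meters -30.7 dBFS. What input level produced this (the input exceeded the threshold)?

Before make-up, the level was -30.7 − 9 = -39.7 dBFS.
The compressed level sits -39.7 − (-40.7) = 1 dB over threshold.
Undo the ratio: input overshoot = 1 × 10 = 10 dB, giving input = -30.7 dBFS.

-30.7 dBFS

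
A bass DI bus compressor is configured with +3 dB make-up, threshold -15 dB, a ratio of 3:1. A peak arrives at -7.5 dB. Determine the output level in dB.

-9.5 dB

The input is 7.5 dB above the -15 dB threshold.
At 3:1 the overshoot is divided by 3, leaving 2.5 dB above threshold.
Output = -15 + 2.5 = -12.5 dB; make-up adds 3 dB, giving -9.5 dB.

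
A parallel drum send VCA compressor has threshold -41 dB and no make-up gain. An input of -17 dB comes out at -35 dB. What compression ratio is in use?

4:1

Input overshoot = -17 − (-41) = 24 dB; output overshoot = -35 − (-41) = 6 dB.
Ratio = 24 / 6 = 4.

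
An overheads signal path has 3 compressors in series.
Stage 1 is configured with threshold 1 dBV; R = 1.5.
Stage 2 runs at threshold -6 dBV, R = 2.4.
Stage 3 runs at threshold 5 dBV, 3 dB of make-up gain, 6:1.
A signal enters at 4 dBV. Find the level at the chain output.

Stage 1: overshoot 3 dB → 3/1.5 = 2 dB → 3 dBV.
Stage 2: 9 dB above -6 dBV, reduced 2.4:1 to 3.75 dB above → -2.25 dBV.
Stage 3: -2.25 dBV ≤ 5 dBV, so stage 3 doesn't engage; make-up brings it to 0.75 dBV.

0.75 dBV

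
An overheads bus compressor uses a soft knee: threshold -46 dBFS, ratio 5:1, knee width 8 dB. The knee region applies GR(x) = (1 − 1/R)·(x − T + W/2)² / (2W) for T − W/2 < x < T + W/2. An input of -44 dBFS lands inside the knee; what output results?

x − T + W/2 = -44 − (-46) + 4 = 6.
GR = (1 − 1/5) × 6² / 16 = 0.8 × 36 / 16 = 1.8 dB.
Output = -44 − 1.8 = -45.8 dBFS.

-45.8 dBFS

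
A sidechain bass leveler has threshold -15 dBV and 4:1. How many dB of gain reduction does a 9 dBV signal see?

Overshoot = 9 − (-15) = 24 dB.
After 4:1 compression the overshoot becomes 24/4 = 6 dB.
GR = overshoot in − overshoot out = 24 − 6 = 18 dB.

18 dB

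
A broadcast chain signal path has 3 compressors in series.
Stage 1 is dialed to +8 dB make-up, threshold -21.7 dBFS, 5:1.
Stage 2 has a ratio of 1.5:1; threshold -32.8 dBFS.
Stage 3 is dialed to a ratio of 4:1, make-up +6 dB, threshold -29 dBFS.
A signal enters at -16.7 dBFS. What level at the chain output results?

-20.6 dBFS

Stage 1: overshoot 5 dB → 5/5 = 1 dB → -20.7 dBFS; +8 dB make-up → -12.7 dBFS.
Stage 2: overshoot 20.1 dB → 20.1/1.5 = 13.4 dB → -19.4 dBFS.
Stage 3: overshoot 9.6 dB → 9.6/4 = 2.4 dB → -26.6 dBFS; +6 dB make-up → -20.6 dBFS.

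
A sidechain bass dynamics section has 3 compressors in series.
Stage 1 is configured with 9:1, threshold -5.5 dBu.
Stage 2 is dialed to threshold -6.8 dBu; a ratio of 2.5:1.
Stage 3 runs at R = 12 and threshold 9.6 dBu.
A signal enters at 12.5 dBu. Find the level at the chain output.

Stage 1: 12.5 dBu is 18 dB over -5.5 dBu; at 9:1 that becomes 2 dB over, giving -3.5 dBu.
Stage 2: 3.3 dB above -6.8 dBu, reduced 2.5:1 to 1.32 dB above → -5.48 dBu.
Stage 3: -5.48 dBu ≤ 9.6 dBu, so stage 3 doesn't engage; output -5.48 dBu.

-5.48 dBu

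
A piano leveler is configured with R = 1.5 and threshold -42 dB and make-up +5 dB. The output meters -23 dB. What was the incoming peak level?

-21 dB

Stripping the +5 dB make-up gives -28 dB at the gain stage.
Post-compression overshoot = -28 − (-42) = 14 dB.
Before 1.5:1 compression the overshoot was 14 × 1.5 = 21 dB, so input = -42 + 21 = -21 dB.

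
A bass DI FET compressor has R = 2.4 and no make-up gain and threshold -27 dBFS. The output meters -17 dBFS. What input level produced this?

That's 10 dB above the -27 dBFS threshold.
Before 2.4:1 compression the overshoot was 10 × 2.4 = 24 dB, so input = -27 + 24 = -3 dBFS.

-3 dBFS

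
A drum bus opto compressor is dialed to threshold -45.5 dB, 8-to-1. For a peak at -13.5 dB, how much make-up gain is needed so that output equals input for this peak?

Without make-up, output = threshold + overshoot/8 = -45.5 + 4 = -41.5 dB.
Gap to target: 28 dB.

28 dB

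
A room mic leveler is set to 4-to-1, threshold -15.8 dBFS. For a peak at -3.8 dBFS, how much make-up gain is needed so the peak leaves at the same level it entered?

The peak compresses to -15.8 + 12/4 = -12.8 dBFS.
To reach -3.8 dBFS requires -3.8 − (-12.8) = 9 dB of make-up.

9 dB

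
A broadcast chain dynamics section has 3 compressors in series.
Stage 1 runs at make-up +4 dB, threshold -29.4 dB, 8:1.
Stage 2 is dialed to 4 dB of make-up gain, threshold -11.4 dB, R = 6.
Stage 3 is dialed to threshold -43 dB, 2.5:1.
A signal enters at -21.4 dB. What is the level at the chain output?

Stage 1: -21.4 dB is 8 dB over -29.4 dB; at 8:1 that becomes 1 dB over, giving -28.4 dB; +4 dB make-up → -24.4 dB.
Stage 2: -24.4 dB is at or below the -11.4 dB threshold — no compression; make-up brings it to -20.4 dB.
Stage 3: 22.6 dB above -43 dB, reduced 2.5:1 to 9.04 dB above → -33.96 dB.

-33.96 dB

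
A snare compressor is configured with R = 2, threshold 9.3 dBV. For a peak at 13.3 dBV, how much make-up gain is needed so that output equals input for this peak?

2 dB

Without make-up, output = threshold + overshoot/2 = 9.3 + 2 = 11.3 dBV.
Gap to target: 2 dB.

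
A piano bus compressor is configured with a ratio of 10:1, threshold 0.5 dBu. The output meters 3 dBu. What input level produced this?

25.5 dBu

That's 2.5 dB above the 0.5 dBu threshold.
Undo the ratio: input overshoot = 2.5 × 10 = 25 dB, giving input = 25.5 dBu.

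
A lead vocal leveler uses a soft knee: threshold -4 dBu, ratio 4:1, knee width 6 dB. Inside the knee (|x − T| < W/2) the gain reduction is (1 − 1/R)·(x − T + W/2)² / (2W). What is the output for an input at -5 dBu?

x − T + W/2 = -5 − (-4) + 3 = 2.
GR = (1 − 1/4) × 2² / 12 = 0.75 × 4 / 12 = 0.25 dB.
Output = -5 − 0.25 = -5.25 dBu.

-5.25 dBu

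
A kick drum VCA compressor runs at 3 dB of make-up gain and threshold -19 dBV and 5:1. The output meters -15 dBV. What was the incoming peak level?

Before make-up, the level was -15 − 3 = -18 dBV.
Post-compression overshoot = -18 − (-19) = 1 dB.
Before 5:1 compression the overshoot was 1 × 5 = 5 dB, so input = -19 + 5 = -14 dBV.

-14 dBV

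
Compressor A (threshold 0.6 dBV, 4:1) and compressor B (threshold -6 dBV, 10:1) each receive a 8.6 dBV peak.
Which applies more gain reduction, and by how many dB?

B, by 7.14 dB

A: GR = 8 − 8/4 = 6 dB.
B: GR = 14.6 − 14.6/10 = 13.14 dB.
B applies 7.14 dB more gain reduction.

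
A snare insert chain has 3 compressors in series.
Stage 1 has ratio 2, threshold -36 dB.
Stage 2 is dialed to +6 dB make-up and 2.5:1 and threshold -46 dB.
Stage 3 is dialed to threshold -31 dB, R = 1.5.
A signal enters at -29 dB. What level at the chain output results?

Stage 1: -29 dB is 7 dB over -36 dB; at 2:1 that becomes 3.5 dB over, giving -32.5 dB.
Stage 2: overshoot 13.5 dB → 13.5/2.5 = 5.4 dB → -40.6 dB; +6 dB make-up → -34.6 dB.
Stage 3: -34.6 dB is at or below the -31 dB threshold — no compression; output -34.6 dB.

-34.6 dB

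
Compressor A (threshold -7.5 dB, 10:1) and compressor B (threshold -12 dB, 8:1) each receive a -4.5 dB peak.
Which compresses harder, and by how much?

B, by 3.8625 dB

A: GR = 3 − 3/10 = 2.7 dB.
B: GR = 7.5 − 7.5/8 = 6.5625 dB.
B reduces 3.8625 dB more.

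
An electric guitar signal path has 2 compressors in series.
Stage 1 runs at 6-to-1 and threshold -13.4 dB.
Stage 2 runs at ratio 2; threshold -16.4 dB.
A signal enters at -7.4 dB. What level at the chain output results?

Stage 1: overshoot 6 dB → 6/6 = 1 dB → -12.4 dB.
Stage 2: overshoot 4 dB → 4/2 = 2 dB → -14.4 dB.

-14.4 dB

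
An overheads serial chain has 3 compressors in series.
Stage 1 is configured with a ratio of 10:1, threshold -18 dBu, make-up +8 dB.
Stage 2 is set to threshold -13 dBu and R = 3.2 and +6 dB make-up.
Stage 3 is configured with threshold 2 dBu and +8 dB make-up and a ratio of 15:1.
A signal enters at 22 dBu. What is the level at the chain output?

3.1875 dBu

Stage 1: 40 dB above -18 dBu, reduced 10:1 to 4 dB above → -14 dBu; +8 dB make-up → -6 dBu.
Stage 2: -6 dBu is 7 dB over -13 dBu; at 3.2:1 that becomes 2.1875 dB over, giving -10.8125 dBu; +6 dB make-up → -4.8125 dBu.
Stage 3: -4.8125 dBu is at or below the 2 dBu threshold — no compression; make-up brings it to 3.1875 dBu.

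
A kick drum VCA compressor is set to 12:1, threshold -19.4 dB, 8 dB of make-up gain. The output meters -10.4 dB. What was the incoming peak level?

Remove make-up: -10.4 − 8 = -18.4 dB.
That's 1 dB above the -19.4 dB threshold.
Input overshoot = R × output overshoot = 12 dB → input = -19.4 + 12 = -7.4 dB.

-7.4 dB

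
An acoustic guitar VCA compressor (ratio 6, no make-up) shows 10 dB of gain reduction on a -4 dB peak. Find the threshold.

Gain reduction = -4 − (-14) = 10 dB; output overshoot = GR / (R − 1) = 10 / 5 = 2 dB.
Threshold = output − output overshoot = -14 − 2 = -16 dB.

-16 dB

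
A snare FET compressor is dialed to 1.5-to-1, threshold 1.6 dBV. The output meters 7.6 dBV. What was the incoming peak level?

10.6 dBV

Post-compression overshoot = 7.6 − 1.6 = 6 dB.
Input overshoot = R × output overshoot = 9 dB → input = 1.6 + 9 = 10.6 dBV.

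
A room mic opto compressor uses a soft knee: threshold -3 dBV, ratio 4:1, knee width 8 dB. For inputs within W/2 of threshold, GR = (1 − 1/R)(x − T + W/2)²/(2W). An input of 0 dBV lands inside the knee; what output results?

x − T + W/2 = 0 − (-3) + 4 = 7.
GR = (1 − 1/4) × 7² / 16 = 0.75 × 49 / 16 = 2.296875 dB.
Output = 0 − 2.296875 = -2.296875 dBV.

-2.296875 dBV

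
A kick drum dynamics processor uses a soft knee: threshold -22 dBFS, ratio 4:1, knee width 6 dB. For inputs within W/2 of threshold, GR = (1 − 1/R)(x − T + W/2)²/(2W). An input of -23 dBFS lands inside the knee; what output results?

x − T + W/2 = -23 − (-22) + 3 = 2.
GR = (1 − 1/4) × 2² / 12 = 0.75 × 4 / 12 = 0.25 dB.
Output = -23 − 0.25 = -23.25 dBFS.

-23.25 dBFS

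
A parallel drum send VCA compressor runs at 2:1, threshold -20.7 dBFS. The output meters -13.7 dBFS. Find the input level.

Post-compression overshoot = -13.7 − (-20.7) = 7 dB.
Input overshoot = R × output overshoot = 14 dB → input = -20.7 + 14 = -6.7 dBFS.

-6.7 dBFS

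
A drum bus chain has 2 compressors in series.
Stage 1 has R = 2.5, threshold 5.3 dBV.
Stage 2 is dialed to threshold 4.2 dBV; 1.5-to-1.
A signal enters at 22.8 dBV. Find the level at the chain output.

Stage 1: 22.8 dBV is 17.5 dB over 5.3 dBV; at 2.5:1 that becomes 7 dB over, giving 12.3 dBV.
Stage 2: 8.1 dB above 4.2 dBV, reduced 1.5:1 to 5.4 dB above → 9.6 dBV.

9.6 dBV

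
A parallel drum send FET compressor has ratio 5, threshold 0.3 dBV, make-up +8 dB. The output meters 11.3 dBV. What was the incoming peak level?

15.3 dBV

Stripping the +8 dB make-up gives 3.3 dBV at the gain stage.
That's 3 dB above the 0.3 dBV threshold.
Input overshoot = R × output overshoot = 15 dB → input = 0.3 + 15 = 15.3 dBV.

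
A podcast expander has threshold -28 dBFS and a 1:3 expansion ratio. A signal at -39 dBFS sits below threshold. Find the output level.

-61 dBFS

Undershoot = (-28) − (-39) = 11 dB.
At 1:3, that expands to 33 dB under threshold.
Output = -28 − 33 = -61 dBFS.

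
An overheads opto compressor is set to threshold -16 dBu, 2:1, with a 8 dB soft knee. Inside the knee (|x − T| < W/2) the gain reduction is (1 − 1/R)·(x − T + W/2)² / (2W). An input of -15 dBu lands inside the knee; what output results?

-15.78125 dBu

x − T + W/2 = -15 − (-16) + 4 = 5.
GR = (1 − 1/2) × 5² / 16 = 0.5 × 25 / 16 = 0.78125 dB.
Output = -15 − 0.78125 = -15.78125 dBu.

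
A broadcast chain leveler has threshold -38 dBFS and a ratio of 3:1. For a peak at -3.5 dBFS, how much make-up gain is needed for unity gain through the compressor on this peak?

Overshoot 34.5 dB → 34.5/3 = 11.5 dB after compression, so the compressed level is -38 + 11.5 = -26.5 dBFS.
Make-up = target − compressed = -3.5 − (-26.5) = 23 dB.

23 dB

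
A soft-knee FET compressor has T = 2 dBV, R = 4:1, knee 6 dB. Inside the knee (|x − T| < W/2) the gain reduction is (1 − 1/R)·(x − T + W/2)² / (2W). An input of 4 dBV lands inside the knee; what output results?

2.4375 dBV

x − T + W/2 = 4 − 2 + 3 = 5.
GR = (1 − 1/4) × 5² / 12 = 0.75 × 25 / 12 = 1.5625 dB.
Output = 4 − 1.5625 = 2.4375 dBV.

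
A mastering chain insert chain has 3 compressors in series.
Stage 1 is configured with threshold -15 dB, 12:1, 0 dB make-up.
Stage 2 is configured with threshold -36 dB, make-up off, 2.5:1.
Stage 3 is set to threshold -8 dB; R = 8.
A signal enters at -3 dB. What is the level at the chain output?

-27.2 dB

Stage 1: 12 dB above -15 dB, reduced 12:1 to 1 dB above → -14 dB.
Stage 2: 22 dB above -36 dB, reduced 2.5:1 to 8.8 dB above → -27.2 dB.
Stage 3: below threshold (-27.2 ≤ -8); passes unchanged; output -27.2 dB.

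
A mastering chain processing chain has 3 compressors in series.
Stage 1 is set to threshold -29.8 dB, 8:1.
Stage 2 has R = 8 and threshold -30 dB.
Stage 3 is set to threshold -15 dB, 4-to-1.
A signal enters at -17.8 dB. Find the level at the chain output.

-29.7875 dB

Stage 1: 12 dB above -29.8 dB, reduced 8:1 to 1.5 dB above → -28.3 dB.
Stage 2: -28.3 dB is 1.7 dB over -30 dB; at 8:1 that becomes 0.2125 dB over, giving -29.7875 dB.
Stage 3: -29.7875 dB is at or below the -15 dB threshold — no compression; output -29.7875 dB.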